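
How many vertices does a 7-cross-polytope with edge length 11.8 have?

An n-cross-polytope has 2^(k+1)·C(n,k+1) k-faces. Here 2^1·C(7,1) = 2·7 = 14.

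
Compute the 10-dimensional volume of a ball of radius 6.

V = 2519424·π^5/5 ≈ 1.54199e+08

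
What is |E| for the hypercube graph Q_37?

The 37-cube has n·2^(n-1) = 37·2^36 = 37·68719476736 = 2542620639232 edges.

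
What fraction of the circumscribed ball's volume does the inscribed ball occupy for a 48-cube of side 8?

V_in / V_out = (r_in/r_out)^48 = (1/√48)^48 = 48^(-48/2) ≈ 4.469e-41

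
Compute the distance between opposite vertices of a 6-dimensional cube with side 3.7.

The space diagonal of an n-cube of side s is s√n. Here 3.7·√6 ≈ 9.06311.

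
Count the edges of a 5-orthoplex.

f_1(5-orthoplex) = 2^2 · (5 choose 2) = 40.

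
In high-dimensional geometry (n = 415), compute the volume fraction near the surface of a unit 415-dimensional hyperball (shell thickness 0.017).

1 - (1-0.017)^415 ≈ 0.999188 ≈ 99.92%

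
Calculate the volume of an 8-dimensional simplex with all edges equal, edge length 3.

Volume = 3^8 · √(9/2^8) / 8! ≈ 0.0305106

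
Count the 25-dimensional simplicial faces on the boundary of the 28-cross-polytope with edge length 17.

Number of 25-faces = 2^(25+1) · C(28,25+1) = 67108864 · 378 = 25367150592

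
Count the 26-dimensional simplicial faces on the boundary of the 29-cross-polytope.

f_26(29-orthoplex) = 2^27 · (29 choose 27) = 54492397568.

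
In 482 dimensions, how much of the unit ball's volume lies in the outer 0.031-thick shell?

1 - (1-0.031)^482 ≈ 0.9999997441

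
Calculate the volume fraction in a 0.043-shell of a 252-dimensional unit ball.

Shell fraction = 1 - (1-0.043)^252 ≈ 0.999985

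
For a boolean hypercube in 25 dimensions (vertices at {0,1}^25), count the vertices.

An n-cube has 2^n vertices; for n = 25 that is 2^25 = 33554432.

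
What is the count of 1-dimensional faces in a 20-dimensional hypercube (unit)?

Choose 1 of 20 axes to span the face (C(20,1) = 20 ways), then fix each of the remaining 19 coordinates at one of its two extreme values (2^19 = 524288 ways): 20·524288 = 10485760.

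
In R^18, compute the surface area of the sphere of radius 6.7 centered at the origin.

S_18(6.7) = 2·π^(18/2)·(6.7)^17 / Γ(18/2) ≈ 1.63354e+14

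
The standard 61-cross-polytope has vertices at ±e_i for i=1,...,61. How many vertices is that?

An n-cross-polytope has 2n vertices; here n = 61, giving 122.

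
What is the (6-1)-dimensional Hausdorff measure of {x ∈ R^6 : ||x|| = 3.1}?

S_6(3.1) = 2·π^(6/2)·(3.1)^5 / Γ(6/2) ≈ 8876.83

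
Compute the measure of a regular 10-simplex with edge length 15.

V = (15^10 / 10!) · √((10+1) / 2^10) ≈ 16470.1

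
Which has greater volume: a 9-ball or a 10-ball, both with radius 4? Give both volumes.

V_9(4) ≈ 864684. V_10(4) ≈ 2.67404e+06. The 10-ball is larger.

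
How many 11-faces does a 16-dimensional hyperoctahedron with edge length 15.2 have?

An n-cross-polytope has 2^(k+1)·C(n,k+1) k-faces. Here 2^12·C(16,12) = 4096·1820 = 7454720.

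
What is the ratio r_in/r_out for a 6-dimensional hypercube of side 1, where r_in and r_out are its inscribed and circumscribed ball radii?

Ratio = (s/2)/(s√6/2) = 6^(-1/2) ≈ 0.408248.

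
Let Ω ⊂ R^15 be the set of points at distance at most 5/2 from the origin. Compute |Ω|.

V = 1220703125·π^7/10378368 ≈ 355247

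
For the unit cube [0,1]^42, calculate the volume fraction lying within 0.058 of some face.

1 - (1 - 2·0.058)^42 = 1 - 0.884^42 ≈ 0.994364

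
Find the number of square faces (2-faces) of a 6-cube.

Number of 2-faces = C(6,2) · 2^(6-2) = 15 · 16 = 240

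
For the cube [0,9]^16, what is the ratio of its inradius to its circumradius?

r_in = 9/2 (half the side); r_out = 9√16/2 (half the diagonal). Ratio = 1/√16 ≈ 0.25.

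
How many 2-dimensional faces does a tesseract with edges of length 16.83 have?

Number of 2-faces = C(4,2) · 2^(4-2) = 6 · 4 = 24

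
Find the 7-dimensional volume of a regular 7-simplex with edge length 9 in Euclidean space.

V = (9^7 / 7!) · √((7+1) / 2^7) ≈ 237.25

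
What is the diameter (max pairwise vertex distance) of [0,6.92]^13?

Diagonal = √13 · 6.92 ≈ 24.9504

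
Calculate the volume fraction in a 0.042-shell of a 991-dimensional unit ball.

1 - (1-0.042)^991 ≈ 1 - 3.414e-19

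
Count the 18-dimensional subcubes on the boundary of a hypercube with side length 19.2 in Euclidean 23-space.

Choose 18 of 23 axes to span the face (C(23,18) = 33649 ways), then fix each of the remaining 5 coordinates at one of its two extreme values (2^5 = 32 ways): 33649·32 = 1076768.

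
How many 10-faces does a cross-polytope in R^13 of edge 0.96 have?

Number of 10-faces = 2^(10+1) · C(13,10+1) = 2048 · 78 = 159744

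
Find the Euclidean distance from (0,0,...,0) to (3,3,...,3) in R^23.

d = √(3² + 3² + ... + 3²) [23 terms] = √(23·3²) = 3√23 ≈ 14.3875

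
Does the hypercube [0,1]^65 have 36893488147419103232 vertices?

True. The 65-cube has 2^65 = 36893488147419103232 vertices.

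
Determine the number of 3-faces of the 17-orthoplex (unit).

f_3(17-orthoplex) = 2^4 · (17 choose 4) = 38080.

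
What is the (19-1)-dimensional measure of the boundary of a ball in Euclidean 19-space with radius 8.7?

The surface area of an n-ball is 2π^(n/2) r^(n-1) / Γ(n/2). For n=19, r=8.7: 7.2225e+16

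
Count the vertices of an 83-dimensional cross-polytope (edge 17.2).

The vertices are ±e_1, ..., ±e_83, so there are 2·83 = 166.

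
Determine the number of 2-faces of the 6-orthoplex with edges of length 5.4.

An n-cross-polytope has 2^(k+1)·C(n,k+1) k-faces. Here 2^3·C(6,3) = 8·20 = 160.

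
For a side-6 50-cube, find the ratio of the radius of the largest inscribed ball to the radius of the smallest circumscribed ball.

r_in = 6/2 (half the side); r_out = 6√50/2 (half the diagonal). Ratio = 1/√50 ≈ 0.141421.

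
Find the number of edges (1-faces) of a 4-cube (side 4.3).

An n-cube has C(n,k)·2^(n-k) k-faces. Here C(4,1)·2^3 = 4·8 = 32.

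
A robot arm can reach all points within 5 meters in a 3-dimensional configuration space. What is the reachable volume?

The n-ball volume is π^(n/2)·r^n/Γ(n/2+1). With n=3, r=5: V = 500·π/3 ≈ 523.599.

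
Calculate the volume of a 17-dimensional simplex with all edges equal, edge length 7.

Volume = 7^17 · √(18/2^17) / 17! ≈ 0.00766442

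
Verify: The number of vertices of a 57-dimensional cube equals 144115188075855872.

True. The 57-cube has 2^57 = 144115188075855872 vertices.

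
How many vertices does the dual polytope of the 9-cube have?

Number of vertices = 2n = 18.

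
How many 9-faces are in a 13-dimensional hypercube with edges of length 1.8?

An n-cube has C(n,k)·2^(n-k) k-faces. Here C(13,9)·2^4 = 715·16 = 11440.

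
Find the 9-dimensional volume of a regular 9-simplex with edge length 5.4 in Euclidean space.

Volume = 5.4^9 · √(10/2^9) / 9! ≈ 1.50365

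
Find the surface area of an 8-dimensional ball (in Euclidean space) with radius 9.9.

S_8(9.9) = 2·π^(8/2)·(9.9)^7 / Γ(8/2) ≈ 3.02639e+08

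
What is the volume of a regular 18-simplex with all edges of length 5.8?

For a regular n-simplex with edge a, V = (a^n / n!)·√((n+1)/2^n). With a=5.8, n=18: V ≈ 7.33618e-05.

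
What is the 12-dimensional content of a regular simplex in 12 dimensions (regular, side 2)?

V = (2^12 / 12!) · √((12+1) / 2^12) ≈ 4.81742e-07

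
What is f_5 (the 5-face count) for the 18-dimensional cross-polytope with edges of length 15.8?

f_5(18-orthoplex) = 2^6 · (18 choose 6) = 1188096.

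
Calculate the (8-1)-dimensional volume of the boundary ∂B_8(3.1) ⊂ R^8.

S = n·V_n(r)/r = 8·V_8(3.1)/3.1 (volume-to-surface relation), giving 89332.6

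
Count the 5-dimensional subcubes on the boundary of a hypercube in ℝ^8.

An n-cube has C(n,k)·2^(n-k) k-faces. Here C(8,5)·2^3 = 56·8 = 448.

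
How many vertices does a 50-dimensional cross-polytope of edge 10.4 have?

An n-cross-polytope has 2n vertices; here n = 50, giving 100.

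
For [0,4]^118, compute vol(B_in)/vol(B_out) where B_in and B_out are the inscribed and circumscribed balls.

V_in/V_out = n^(-n/2) = 118^(-118/2) ≈ 5.74066e-123.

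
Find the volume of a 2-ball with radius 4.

V = 16·π ≈ 50.2655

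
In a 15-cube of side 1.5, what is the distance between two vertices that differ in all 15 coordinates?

||(1.5,1.5,...,1.5)|| = √(15)·1.5 ≈ 5.80948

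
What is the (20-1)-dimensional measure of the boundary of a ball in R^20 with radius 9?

|∂B_20(9)| = 16677181699666569·π^10/2240 ≈ 6.97226e+17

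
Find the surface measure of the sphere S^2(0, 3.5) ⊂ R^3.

The surface area of an n-ball is 2π^(n/2) r^(n-1) / Γ(n/2). For n=3, r=3.5: 4πr² = 4π·(3.5)² ≈ 153.938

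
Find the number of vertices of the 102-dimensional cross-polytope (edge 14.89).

Number of vertices = 2n = 204.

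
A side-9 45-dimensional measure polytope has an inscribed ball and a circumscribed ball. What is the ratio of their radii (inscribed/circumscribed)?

r_in / r_out = (9/2) / (9√45/2) = 1/√45 ≈ 0.149071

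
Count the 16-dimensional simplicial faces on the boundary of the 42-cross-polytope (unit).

Each 16-face is the convex hull of 17 vertices, one chosen as ±e_i from each of 17 distinct axes: 2^17·C(42,17) = 33379048116191232.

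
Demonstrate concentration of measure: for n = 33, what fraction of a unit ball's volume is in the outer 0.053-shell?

1 - (1-0.053)^33 ≈ 0.834213 ≈ 83.42%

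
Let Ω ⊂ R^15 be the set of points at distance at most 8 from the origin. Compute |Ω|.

V_15(8) = π^(15/2) · (8)^15 / Γ(15/2 + 1) = 9007199254740992·π^7/2027025 ≈ 1.34208e+13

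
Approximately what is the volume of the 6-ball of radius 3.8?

Volume = π^{6/2}·(3.8)^6/Γ(4) ≈ 15559.7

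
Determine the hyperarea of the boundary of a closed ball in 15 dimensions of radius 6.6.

S_15(6.6) = 2·π^(15/2)·(6.6)^14 / Γ(15/2) ≈ 1.70269e+12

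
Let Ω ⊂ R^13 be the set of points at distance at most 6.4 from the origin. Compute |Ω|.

The n-ball volume is π^(n/2)·r^n/Γ(n/2+1). With n=13, r=6.4: V ≈ 2.75221e+10.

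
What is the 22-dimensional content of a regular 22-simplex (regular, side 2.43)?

V = (2.43^22 / 22!) · √((22+1) / 2^22) ≈ 6.34024e-16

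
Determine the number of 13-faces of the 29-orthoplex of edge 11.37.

Number of 13-faces = 2^(13+1) · C(29,13+1) = 16384 · 77558760 = 1270722723840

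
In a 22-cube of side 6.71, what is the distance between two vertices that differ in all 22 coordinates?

Diagonal = √22 · 6.71 ≈ 31.4727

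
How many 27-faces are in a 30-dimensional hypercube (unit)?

f_27(30-cube) = (30 choose 27) · 2^3 = 32480.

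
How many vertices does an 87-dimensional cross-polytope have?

An n-cross-polytope has 2n vertices; here n = 87, giving 174.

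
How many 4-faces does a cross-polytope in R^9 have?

An n-cross-polytope has 2^(k+1)·C(n,k+1) k-faces. Here 2^5·C(9,5) = 32·126 = 4032.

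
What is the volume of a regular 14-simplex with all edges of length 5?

Volume = 5^14 · √(15/2^14) / 14! ≈ 0.0021184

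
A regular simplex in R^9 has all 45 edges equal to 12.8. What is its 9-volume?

V = (12.8^9 / 9!) · √((9+1) / 2^9) ≈ 3552.15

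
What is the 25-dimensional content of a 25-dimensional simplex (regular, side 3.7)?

V_25 = √(26) · 3.7^25 / (25! · 2^(25/2)) ≈ 9.09932e-15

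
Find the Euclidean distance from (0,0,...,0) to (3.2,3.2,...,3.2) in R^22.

d = √(3.2² + 3.2² + ... + 3.2²) [22 terms] = √(22·3.2²) = 3.2√22 ≈ 15.0093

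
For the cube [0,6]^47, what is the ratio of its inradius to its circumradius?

r_in / r_out = (6/2) / (6√47/2) = 1/√47 ≈ 0.145865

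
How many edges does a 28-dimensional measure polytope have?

Number of 1-faces = C(28,1)·2^(28-1) = 28·134217728 = 3758096384.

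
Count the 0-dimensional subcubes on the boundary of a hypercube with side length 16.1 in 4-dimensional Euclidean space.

Choose 0 of 4 axes to span the face (C(4,0) = 1 way), then fix each of the remaining 4 coordinates at one of its two extreme values (2^4 = 16 ways): 1·16 = 16.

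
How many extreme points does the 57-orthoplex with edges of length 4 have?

The vertices are ±e_1, ..., ±e_57, so there are 2·57 = 114.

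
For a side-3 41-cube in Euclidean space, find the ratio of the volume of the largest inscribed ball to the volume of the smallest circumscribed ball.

Volume scales as r^n, and r_in/r_out = 1/√41, giving (1/√41)^41 ≈ 8.66824e-34.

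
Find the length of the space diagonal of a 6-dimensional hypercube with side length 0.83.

||(0.83,0.83,...,0.83)|| = √(6)·0.83 ≈ 2.03308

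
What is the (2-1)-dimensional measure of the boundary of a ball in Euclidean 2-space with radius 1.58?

|∂B_2(1.58)| = 2πr = 2π·1.58 ≈ 9.92743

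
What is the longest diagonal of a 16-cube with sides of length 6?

Diagonal = √16 · 6 = 24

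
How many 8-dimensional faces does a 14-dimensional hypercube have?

An n-cube has C(n,k)·2^(n-k) k-faces. Here C(14,8)·2^6 = 3003·64 = 192192.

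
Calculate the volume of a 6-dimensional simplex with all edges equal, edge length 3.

V_6 = √(7) · 3^6 / (6! · 2^(6/2)) ≈ 0.334853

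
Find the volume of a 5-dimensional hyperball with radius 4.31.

The n-ball volume is π^(n/2)·r^n/Γ(n/2+1). With n=5, r=4.31: V ≈ 7828.61.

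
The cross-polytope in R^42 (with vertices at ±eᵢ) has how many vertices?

The 42-dimensional cross-polytope has 2n = 2·42 = 84 vertices.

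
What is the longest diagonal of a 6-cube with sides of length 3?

The space diagonal of an n-cube of side s is s√n. Here 3·√6 ≈ 7.34847.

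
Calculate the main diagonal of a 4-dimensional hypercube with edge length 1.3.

||(1.3,1.3,...,1.3)|| = √(4)·1.3 = 2.6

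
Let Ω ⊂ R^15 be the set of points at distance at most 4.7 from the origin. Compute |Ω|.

V_15(4.7) = π^(15/2) · (4.7)^15 / Γ(15/2 + 1) ≈ 4.60148e+09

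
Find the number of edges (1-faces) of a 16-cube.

Number of 1-faces = C(16,1) · 2^(16-1) = 16 · 32768 = 524288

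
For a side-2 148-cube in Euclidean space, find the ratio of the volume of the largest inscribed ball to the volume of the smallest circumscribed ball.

V_in / V_out = (r_in/r_out)^148 = (1/√148)^148 = 148^(-148/2) ≈ 2.51555e-161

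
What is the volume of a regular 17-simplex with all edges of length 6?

For a regular n-simplex with edge a, V = (a^n / n!)·√((n+1)/2^n). With a=6, n=17: V ≈ 0.000557679.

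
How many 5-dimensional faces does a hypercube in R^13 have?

f_5(13-cube) = (13 choose 5) · 2^8 = 329472.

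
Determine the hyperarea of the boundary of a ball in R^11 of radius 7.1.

|∂B_11(7.1)| ≈ 6.74654e+09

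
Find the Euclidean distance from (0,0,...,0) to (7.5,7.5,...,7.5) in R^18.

Diagonal = √18 · 7.5 ≈ 31.8198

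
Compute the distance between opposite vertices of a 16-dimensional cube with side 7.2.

d = √(7.2² + 7.2² + ... + 7.2²) [16 terms] = √(16·7.2²) = 7.2√16 = 28.8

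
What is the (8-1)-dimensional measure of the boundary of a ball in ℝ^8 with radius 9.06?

|∂B_8(9.06)| ≈ 1.62696e+08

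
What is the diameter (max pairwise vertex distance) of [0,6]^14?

d = √(6² + 6² + ... + 6²) [14 terms] = √(14·6²) = 6√14 ≈ 22.4499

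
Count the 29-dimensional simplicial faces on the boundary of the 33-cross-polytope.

f_29(33-orthoplex) = 2^30 · (33 choose 30) = 5858335391744.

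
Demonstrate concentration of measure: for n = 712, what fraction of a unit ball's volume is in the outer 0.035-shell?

1 - (1-0.035)^712 ≈ 1 - 9.626e-12 ≈ (100 - 9.63e-10)%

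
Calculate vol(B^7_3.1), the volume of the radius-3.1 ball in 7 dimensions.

V_7(3.1) = π^(7/2) · (3.1)^7 / Γ(7/2 + 1) ≈ 12999.1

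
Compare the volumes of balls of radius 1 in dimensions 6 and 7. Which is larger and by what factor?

V_6(1) ≈ 5.16771, V_7(1) ≈ 4.72477. The 6-ball is larger by a factor of 1.094.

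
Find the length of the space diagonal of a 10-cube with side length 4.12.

The space diagonal of an n-cube of side s is s√n. Here 4.12·√10 ≈ 13.0286.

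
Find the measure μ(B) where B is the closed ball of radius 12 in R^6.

Volume = π^{6/2}·(12)^6/Γ(4) = 497664·π^3 ≈ 1.54307e+07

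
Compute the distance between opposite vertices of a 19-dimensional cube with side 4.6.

d = √(4.6² + 4.6² + ... + 4.6²) [19 terms] = √(19·4.6²) = 4.6√19 ≈ 20.0509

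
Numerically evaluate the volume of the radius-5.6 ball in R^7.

V_7(5.6) = π^(7/2) · (5.6)^7 / Γ(7/2 + 1) ≈ 816012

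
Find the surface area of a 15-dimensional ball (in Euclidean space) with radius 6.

S = n·V_n(r)/r = 15·V_15(6)/6 (volume-to-surface relation), giving 743008370688·π^7/5005 ≈ 4.48372e+11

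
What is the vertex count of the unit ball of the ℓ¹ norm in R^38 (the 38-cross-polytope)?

Number of vertices = 2n = 76.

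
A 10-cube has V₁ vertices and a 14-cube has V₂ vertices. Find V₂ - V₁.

V₁ = 2^10 = 1024. V₂ = 2^14 = 16384. V₂ - V₁ = 15360.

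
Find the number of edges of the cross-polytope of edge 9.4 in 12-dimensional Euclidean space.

Number of 1-faces = 2^(1+1) · C(12,1+1) = 4 · 66 = 264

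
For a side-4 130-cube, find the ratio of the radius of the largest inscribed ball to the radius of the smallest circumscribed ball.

r_in = 4/2 (half the side); r_out = 4√130/2 (half the diagonal). Ratio = 1/√130 ≈ 0.0877058.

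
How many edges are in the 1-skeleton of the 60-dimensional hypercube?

An n-cube has n·2^(n-1) edges. With n = 60: 60·576460752303423488 = 34587645138205409280.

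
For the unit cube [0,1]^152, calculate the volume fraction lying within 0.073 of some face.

Shell fraction = 1 - (1-0.146)^152 ≈ 1 - 3.816e-11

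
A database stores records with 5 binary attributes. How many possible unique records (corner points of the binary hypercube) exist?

Each vertex is a binary string of length 5, so there are 2^5 = 32.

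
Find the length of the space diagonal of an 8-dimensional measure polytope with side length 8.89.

d = √(8.89² + 8.89² + ... + 8.89²) [8 terms] = √(8·8.89²) = 8.89√8 ≈ 25.1447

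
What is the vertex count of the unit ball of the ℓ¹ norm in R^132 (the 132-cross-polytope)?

An n-cross-polytope has 2n vertices; here n = 132, giving 264.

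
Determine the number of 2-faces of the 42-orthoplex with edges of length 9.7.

Number of 2-faces = 2^(2+1) · C(42,2+1) = 8 · 11480 = 91840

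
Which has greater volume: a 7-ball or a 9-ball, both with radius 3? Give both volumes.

V_7(3) ≈ 10333.1. V_9(3) ≈ 64924.6. The 9-ball is larger.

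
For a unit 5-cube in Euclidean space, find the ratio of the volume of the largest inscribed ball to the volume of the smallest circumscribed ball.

Volume scales as r^n, and r_in/r_out = 1/√5, giving (1/√5)^5 ≈ 0.0178885.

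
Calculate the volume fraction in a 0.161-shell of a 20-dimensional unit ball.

V(inner)/V(outer) = ((1-0.161)/1)^20 ≈ 0.02987, so the shell fraction is 0.97013.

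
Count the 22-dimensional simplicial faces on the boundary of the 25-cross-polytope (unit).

An n-cross-polytope has 2^(k+1)·C(n,k+1) k-faces. Here 2^23·C(25,23) = 8388608·300 = 2516582400.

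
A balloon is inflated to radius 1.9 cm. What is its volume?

Volume = π^{3/2}·(1.9)^3/Γ(5/2) ≈ 28.7309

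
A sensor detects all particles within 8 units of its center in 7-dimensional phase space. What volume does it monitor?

V = 33554432·π^3/105 ≈ 9.90855e+06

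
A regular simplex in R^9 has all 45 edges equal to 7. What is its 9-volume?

V = (7^9 / 9!) · √((9+1) / 2^9) ≈ 15.5412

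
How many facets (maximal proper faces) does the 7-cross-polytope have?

Number of 6-faces = 2^(6+1) · C(7,6+1) = 128 · 1 = 128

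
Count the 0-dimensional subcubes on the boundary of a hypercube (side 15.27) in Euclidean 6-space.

An n-cube has C(n,k)·2^(n-k) k-faces. Here C(6,0)·2^6 = 1·64 = 64.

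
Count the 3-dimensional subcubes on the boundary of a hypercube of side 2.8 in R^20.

Choose 3 of 20 axes to span the face (C(20,3) = 1140 ways), then fix each of the remaining 17 coordinates at one of its two extreme values (2^17 = 131072 ways): 1140·131072 = 149422080.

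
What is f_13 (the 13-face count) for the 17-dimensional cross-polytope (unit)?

Number of 13-faces = 2^(13+1) · C(17,13+1) = 16384 · 680 = 11141120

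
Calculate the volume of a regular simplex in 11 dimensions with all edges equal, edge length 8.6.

V = (8.6^11 / 11!) · √((11+1) / 2^11) ≈ 36.4966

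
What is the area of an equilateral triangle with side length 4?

Area = (√3/4) · 4² = 6.9282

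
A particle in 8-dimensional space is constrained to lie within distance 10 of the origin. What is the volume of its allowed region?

Volume = π^{8/2}·(10)^8/Γ(5) = 12500000·π^4/3 ≈ 4.05871e+08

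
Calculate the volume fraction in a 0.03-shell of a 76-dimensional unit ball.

Shell fraction = 1 - (1-0.03)^76 ≈ 0.901224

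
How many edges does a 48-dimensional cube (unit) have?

Each of the 2^48 = 281474976710656 vertices has degree 48; total edges = 48·2^48/2 = 6755399441055744.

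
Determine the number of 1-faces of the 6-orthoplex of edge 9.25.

An n-cross-polytope has 2^(k+1)·C(n,k+1) k-faces. Here 2^2·C(6,2) = 4·15 = 60.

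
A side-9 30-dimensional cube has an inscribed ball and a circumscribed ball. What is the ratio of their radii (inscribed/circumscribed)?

Ratio = (s/2)/(s√30/2) = 30^(-1/2) ≈ 0.182574.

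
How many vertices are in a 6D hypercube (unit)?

f_0(6-cube) = (6 choose 0) · 2^6 = 64.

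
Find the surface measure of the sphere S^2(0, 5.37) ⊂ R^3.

S_3(5.37) = 2·π^(3/2)·(5.37)^2 / Γ(3/2) = 4πr² = 4π·(5.37)² ≈ 362.375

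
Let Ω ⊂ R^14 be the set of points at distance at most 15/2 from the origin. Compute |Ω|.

The n-ball volume is π^(n/2)·r^n/Γ(n/2+1). With n=14, r=15/2: V = 648731689453125·π^7/1835008 ≈ 1.06777e+12.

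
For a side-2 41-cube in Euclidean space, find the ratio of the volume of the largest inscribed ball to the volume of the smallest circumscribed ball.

V_in / V_out = (r_in/r_out)^41 = (1/√41)^41 = 41^(-41/2) ≈ 8.66824e-34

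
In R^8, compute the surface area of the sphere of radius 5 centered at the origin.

S = n·V_n(r)/r = 8·V_8(5)/5 (volume-to-surface relation), giving 78125·π^4/3 ≈ 2.5367e+06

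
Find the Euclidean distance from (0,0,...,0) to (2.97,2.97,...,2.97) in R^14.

d = √(2.97² + 2.97² + ... + 2.97²) [14 terms] = √(14·2.97²) = 2.97√14 ≈ 11.1127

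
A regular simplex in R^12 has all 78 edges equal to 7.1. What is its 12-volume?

V_12 = √(13) · 7.1^12 / (12! · 2^(12/2)) ≈ 1.92999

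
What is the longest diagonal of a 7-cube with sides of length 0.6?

The space diagonal of an n-cube of side s is s√n. Here 0.6·√7 ≈ 1.58745.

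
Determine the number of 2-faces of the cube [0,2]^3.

f_2(3-cube) = (3 choose 2) · 2^1 = 6.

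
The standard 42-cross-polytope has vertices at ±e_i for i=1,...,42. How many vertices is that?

The 42-dimensional cross-polytope has 2n = 2·42 = 84 vertices.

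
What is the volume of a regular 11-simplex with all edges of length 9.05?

V = (9.05^11 / 11!) · √((11+1) / 2^11) ≈ 63.9594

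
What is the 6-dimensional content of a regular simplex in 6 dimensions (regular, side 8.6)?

V_6 = √(7) · 8.6^6 / (6! · 2^(6/2)) ≈ 185.831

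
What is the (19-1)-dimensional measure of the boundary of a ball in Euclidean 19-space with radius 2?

S = n·V_n(r)/r = 19·V_19(2)/2 (volume-to-surface relation), giving 268435456·π^9/34459425 ≈ 232210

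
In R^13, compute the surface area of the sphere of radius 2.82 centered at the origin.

S = n·V_n(r)/r = 13·V_13(2.82)/2.82 (volume-to-surface relation), giving 2.99415e+06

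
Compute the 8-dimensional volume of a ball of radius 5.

V_8(5) = π^(8/2) · (5)^8 / Γ(8/2 + 1) = 390625·π^4/24 ≈ 1.58543e+06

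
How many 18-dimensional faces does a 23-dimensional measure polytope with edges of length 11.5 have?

Choose 18 of 23 axes to span the face (C(23,18) = 33649 ways), then fix each of the remaining 5 coordinates at one of its two extreme values (2^5 = 32 ways): 33649·32 = 1076768.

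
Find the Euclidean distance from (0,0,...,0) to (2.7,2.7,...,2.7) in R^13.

||(2.7,2.7,...,2.7)|| = √(13)·2.7 ≈ 9.73499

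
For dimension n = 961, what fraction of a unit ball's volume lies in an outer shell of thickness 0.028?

1 - (1-0.028)^961 ≈ 1 - 1.404e-12 ≈ (100 - 1.4e-10)%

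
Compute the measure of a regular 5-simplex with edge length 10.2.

V_5 = √(6) · 10.2^5 / (5! · 2^(5/2)) ≈ 398.401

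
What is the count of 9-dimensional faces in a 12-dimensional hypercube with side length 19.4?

An n-cube has C(n,k)·2^(n-k) k-faces. Here C(12,9)·2^3 = 220·8 = 1760.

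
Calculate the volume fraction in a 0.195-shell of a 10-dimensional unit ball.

V(inner)/V(outer) = ((1-0.195)/1)^10 ≈ 0.1143, so the shell fraction is 0.885723.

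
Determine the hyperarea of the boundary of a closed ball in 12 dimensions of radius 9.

S = n·V_n(r)/r = 12·V_12(9)/9 (volume-to-surface relation), giving 10460353203·π^6/20 ≈ 5.02824e+11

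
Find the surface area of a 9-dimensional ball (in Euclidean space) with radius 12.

|∂B_9(12)| = 4586471424·π^4/35 ≈ 1.27647e+10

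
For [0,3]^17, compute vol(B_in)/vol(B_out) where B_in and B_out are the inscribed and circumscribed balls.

V_in/V_out = n^(-n/2) = 17^(-17/2) ≈ 3.47684e-11.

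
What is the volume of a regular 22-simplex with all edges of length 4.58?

V = (4.58^22 / 22!) · √((22+1) / 2^22) ≈ 7.20789e-10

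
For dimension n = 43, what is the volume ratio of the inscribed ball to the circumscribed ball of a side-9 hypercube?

V_in/V_out = n^(-n/2) = 43^(-43/2) ≈ 7.59326e-36.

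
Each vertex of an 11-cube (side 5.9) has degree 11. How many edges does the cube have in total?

Each of the 2^11 = 2048 vertices has degree 11; total edges = 11·2^11/2 = 11264.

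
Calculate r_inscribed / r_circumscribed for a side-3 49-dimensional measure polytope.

r_in = 3/2 (half the side); r_out = 3√49/2 (half the diagonal). Ratio = 1/√49 ≈ 0.142857.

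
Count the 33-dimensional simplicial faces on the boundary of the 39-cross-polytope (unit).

f_33(39-orthoplex) = 2^34 · (39 choose 34) = 9891429941772288.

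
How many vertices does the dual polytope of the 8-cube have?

Number of vertices = 2n = 16.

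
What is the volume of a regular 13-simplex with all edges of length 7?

For a regular n-simplex with edge a, V = (a^n / n!)·√((n+1)/2^n). With a=7, n=13: V ≈ 0.643225.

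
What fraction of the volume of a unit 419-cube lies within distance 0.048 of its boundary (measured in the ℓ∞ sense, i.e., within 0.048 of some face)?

Shell fraction = 1 - (1-0.096)^419 ≈ 1 - 4.311e-19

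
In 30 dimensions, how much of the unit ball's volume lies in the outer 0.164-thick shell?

Shell fraction = 1 - (1-0.164)^30 ≈ 0.995364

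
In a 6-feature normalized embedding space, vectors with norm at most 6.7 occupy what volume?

Volume = π^{6/2}·(6.7)^6/Γ(4) ≈ 467463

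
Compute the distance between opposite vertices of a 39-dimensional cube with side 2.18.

d = √(2.18² + 2.18² + ... + 2.18²) [39 terms] = √(39·2.18²) = 2.18√39 ≈ 13.6141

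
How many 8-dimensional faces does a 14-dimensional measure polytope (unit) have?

An n-cube has C(n,k)·2^(n-k) k-faces. Here C(14,8)·2^6 = 3003·64 = 192192.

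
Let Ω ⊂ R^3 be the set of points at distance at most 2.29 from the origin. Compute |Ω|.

The n-ball volume is π^(n/2)·r^n/Γ(n/2+1). With n=3, r=2.29: V ≈ 50.3031.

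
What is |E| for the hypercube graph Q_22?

The 22-cube has n·2^(n-1) = 22·2^21 = 22·2097152 = 46137344 edges.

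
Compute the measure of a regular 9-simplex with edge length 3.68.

V = (3.68^9 / 9!) · √((9+1) / 2^9) ≈ 0.0476686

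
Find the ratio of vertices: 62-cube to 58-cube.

The 62-cube has 2^62 = 4611686018427387904 vertices. The 58-cube has 2^58 = 288230376151711744 vertices. Ratio: 4611686018427387904/288230376151711744 = 16.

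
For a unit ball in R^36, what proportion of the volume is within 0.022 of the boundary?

Shell fraction = 1 - (1-0.022)^36 ≈ 0.551049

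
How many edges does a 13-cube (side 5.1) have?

Each of the 2^13 = 8192 vertices has degree 13; total edges = 13·2^13/2 = 53248.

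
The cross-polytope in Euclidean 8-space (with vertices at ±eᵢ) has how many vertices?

An n-cross-polytope has 2n vertices; here n = 8, giving 16.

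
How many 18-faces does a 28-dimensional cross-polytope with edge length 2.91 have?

Number of 18-faces = 2^(18+1) · C(28,18+1) = 524288 · 6906900 = 3621204787200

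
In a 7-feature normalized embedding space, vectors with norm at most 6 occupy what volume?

V_7(6) = π^(7/2) · (6)^7 / Γ(7/2 + 1) = 1492992·π^3/35 ≈ 1.32263e+06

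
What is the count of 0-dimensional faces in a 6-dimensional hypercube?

f_0(6-cube) = (6 choose 0) · 2^6 = 64.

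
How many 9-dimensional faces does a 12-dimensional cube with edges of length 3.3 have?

An n-cube has C(n,k)·2^(n-k) k-faces. Here C(12,9)·2^3 = 220·8 = 1760.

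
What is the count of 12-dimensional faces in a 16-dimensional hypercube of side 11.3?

Choose 12 of 16 axes to span the face (C(16,12) = 1820 ways), then fix each of the remaining 4 coordinates at one of its two extreme values (2^4 = 16 ways): 1820·16 = 29120.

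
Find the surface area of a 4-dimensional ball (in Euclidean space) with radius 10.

|∂B_4(10)| = 2000·π^2 ≈ 19739.2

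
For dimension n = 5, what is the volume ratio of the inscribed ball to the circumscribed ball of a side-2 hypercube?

The radii are 2/2 and 2√5/2, so the volume ratio is (1/√5)^5 = 5^{-5/2} ≈ 0.0178885.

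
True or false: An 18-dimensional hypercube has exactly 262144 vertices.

True. The 18-cube has 2^18 = 262144 vertices.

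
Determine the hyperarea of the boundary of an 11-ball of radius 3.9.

S = n·V_n(r)/r = 11·V_11(3.9)/3.9 (volume-to-surface relation), giving 1.68711e+07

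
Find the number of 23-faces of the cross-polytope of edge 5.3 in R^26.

Number of 23-faces = 2^(23+1) · C(26,23+1) = 16777216 · 325 = 5452595200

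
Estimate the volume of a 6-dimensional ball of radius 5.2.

The n-ball volume is π^(n/2)·r^n/Γ(n/2+1). With n=6, r=5.2: V ≈ 102169.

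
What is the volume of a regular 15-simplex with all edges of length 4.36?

Volume = 4.36^15 · √(16/2^15) / 15! ≈ 6.60895e-05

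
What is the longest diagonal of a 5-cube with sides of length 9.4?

The space diagonal of an n-cube of side s is s√n. Here 9.4·√5 ≈ 21.019.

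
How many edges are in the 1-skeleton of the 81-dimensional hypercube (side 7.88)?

An n-cube has n·2^(n-1) edges. With n = 81: 81·1208925819614629174706176 = 97922991388784963151200256.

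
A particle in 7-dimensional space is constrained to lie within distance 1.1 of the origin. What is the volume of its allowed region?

The n-ball volume is π^(n/2)·r^n/Γ(n/2+1). With n=7, r=1.1: V ≈ 9.20723.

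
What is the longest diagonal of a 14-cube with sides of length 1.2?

Diagonal = √14 · 1.2 ≈ 4.48999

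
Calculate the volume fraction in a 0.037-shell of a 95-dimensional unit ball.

1 - (1-0.037)^95 ≈ 0.972171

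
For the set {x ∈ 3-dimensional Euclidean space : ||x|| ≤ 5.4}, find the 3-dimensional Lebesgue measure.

The n-ball volume is π^(n/2)·r^n/Γ(n/2+1). With n=3, r=5.4: V ≈ 659.584.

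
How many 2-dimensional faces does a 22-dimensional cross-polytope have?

An n-cross-polytope has 2^(k+1)·C(n,k+1) k-faces. Here 2^3·C(22,3) = 8·1540 = 12320.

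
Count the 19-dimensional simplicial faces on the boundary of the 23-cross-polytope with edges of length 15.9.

Each 19-face is the convex hull of 20 vertices, one chosen as ±e_i from each of 20 distinct axes: 2^20·C(23,20) = 1857028096.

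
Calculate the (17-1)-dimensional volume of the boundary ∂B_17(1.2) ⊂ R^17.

The surface area of an n-ball is 2π^(n/2) r^(n-1) / Γ(n/2). For n=17, r=1.2: 44.3108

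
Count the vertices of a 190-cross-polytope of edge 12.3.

The 190-dimensional cross-polytope has 2n = 2·190 = 380 vertices.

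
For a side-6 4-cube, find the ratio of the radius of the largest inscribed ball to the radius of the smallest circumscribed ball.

r_in = 6/2 (half the side); r_out = 6√4/2 (half the diagonal). Ratio = 1/√4 ≈ 0.5.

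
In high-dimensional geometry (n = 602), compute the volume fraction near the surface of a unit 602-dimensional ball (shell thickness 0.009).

1 - (1-0.009)^602 ≈ 0.995671 ≈ 99.57%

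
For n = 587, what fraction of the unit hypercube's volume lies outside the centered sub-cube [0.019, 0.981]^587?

The inner cube has side 1-2·0.019 = 0.962 and volume (0.962)^587 ≈ 1.33e-10, so the shell holds 1 - 1.33e-10 of the volume.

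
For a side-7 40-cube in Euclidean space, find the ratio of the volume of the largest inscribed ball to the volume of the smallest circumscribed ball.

The radii are 7/2 and 7√40/2, so the volume ratio is (1/√40)^40 = 40^{-40/2} ≈ 9.09495e-33.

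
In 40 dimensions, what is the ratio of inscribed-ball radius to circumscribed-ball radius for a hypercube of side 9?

Ratio = (s/2)/(s√40/2) = 40^(-1/2) ≈ 0.158114.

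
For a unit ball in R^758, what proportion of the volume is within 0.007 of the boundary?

Shell fraction = 1 - (1-0.007)^758 ≈ 0.99513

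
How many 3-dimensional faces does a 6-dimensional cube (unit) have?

Number of 3-faces = C(6,3) · 2^(6-3) = 20 · 8 = 160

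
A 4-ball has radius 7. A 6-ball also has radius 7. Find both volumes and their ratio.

V_4(7) ≈ 11848.5. V_6(7) ≈ 607976. Ratio V_4/V_6 ≈ 0.01949.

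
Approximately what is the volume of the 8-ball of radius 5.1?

Volume = π^{8/2}·(5.1)^8/Γ(5) ≈ 1.85759e+06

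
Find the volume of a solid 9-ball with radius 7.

Volume = π^{9/2}·(7)^9/Γ(11/2) = 184473632·π^4/135 ≈ 1.33107e+08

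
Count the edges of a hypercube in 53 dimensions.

An n-cube has n·2^(n-1) edges. With n = 53: 53·4503599627370496 = 238690780250636288.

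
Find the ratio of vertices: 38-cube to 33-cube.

The 38-cube has 2^38 = 274877906944 vertices. The 33-cube has 2^33 = 8589934592 vertices. Ratio: 274877906944/8589934592 = 32.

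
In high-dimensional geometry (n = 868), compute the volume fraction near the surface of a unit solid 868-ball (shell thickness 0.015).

1 - (1-0.015)^868 ≈ 0.9999979925 ≈ 99.999799%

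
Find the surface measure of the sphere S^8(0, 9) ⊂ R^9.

|∂B_9(9)| = 459165024·π^4/35 ≈ 1.27791e+09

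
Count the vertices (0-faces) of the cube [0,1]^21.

An n-cube has 2^n vertices; for n = 21 that is 2^21 = 2097152.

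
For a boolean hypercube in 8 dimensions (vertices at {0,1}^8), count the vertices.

Each vertex is a binary string of length 8, so there are 2^8 = 256.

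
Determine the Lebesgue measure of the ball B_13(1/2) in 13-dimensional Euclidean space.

Volume = π^{13/2}·(1/2)^13/Γ(15/2) = π^6/8648640 ≈ 0.000111161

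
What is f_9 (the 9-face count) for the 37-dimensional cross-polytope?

Number of 9-faces = 2^(9+1) · C(37,9+1) = 1024 · 348330136 = 356690059264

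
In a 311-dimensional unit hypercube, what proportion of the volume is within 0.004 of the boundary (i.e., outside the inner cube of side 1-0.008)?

The inner cube has side 1-2·0.004 = 0.992 and volume (0.992)^311 ≈ 0.08225, so the shell holds 0.917751 of the volume.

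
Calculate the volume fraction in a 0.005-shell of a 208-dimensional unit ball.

V(inner)/V(outer) = ((1-0.005)/1)^208 ≈ 0.3525, so the shell fraction is 0.647466.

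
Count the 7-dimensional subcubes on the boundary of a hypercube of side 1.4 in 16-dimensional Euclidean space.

Choose 7 of 16 axes to span the face (C(16,7) = 11440 ways), then fix each of the remaining 9 coordinates at one of its two extreme values (2^9 = 512 ways): 11440·512 = 5857280.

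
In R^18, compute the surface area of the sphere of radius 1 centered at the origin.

S_18(1) = 2·π^(18/2)·(1)^17 / Γ(18/2) = π^9/20160 ≈ 1.47863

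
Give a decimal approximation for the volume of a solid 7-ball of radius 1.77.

V_7(1.77) = π^(7/2) · (1.77)^7 / Γ(7/2 + 1) ≈ 257.154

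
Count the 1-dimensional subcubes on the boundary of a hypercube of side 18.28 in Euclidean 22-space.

Choose 1 of 22 axes to span the face (C(22,1) = 22 ways), then fix each of the remaining 21 coordinates at one of its two extreme values (2^21 = 2097152 ways): 22·2097152 = 46137344.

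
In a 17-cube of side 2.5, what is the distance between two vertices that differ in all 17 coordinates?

||(2.5,2.5,...,2.5)|| = √(17)·2.5 ≈ 10.3078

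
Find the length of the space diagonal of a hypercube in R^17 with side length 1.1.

The space diagonal of an n-cube of side s is s√n. Here 1.1·√17 ≈ 4.53542.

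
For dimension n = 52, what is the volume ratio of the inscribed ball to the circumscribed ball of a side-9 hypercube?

V_in / V_out = (r_in/r_out)^52 = (1/√52)^52 = 52^(-52/2) ≈ 2.42054e-45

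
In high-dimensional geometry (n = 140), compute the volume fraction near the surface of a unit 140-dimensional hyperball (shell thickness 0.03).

1 - (1-0.03)^140 ≈ 0.985938 ≈ 98.59%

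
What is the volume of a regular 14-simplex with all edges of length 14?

V = (14^14 / 14!) · √((14+1) / 2^14) ≈ 3856.74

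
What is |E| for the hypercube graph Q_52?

The 52-cube has n·2^(n-1) = 52·2^51 = 52·2251799813685248 = 117093590311632896 edges.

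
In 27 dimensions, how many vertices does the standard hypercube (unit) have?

Each vertex is a binary string of length 27, so there are 2^27 = 134217728.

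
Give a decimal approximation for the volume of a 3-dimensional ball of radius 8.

The n-ball volume is π^(n/2)·r^n/Γ(n/2+1). With n=3, r=8: V = 2048·π/3 ≈ 2144.66.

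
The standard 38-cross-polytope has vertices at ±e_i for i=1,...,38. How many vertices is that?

The 38-dimensional cross-polytope has 2n = 2·38 = 76 vertices.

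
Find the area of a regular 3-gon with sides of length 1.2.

Area = (√3/4) · 1.2² = 0.623538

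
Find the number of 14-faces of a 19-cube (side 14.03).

Choose 14 of 19 axes to span the face (C(19,14) = 11628 ways), then fix each of the remaining 5 coordinates at one of its two extreme values (2^5 = 32 ways): 11628·32 = 372096.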